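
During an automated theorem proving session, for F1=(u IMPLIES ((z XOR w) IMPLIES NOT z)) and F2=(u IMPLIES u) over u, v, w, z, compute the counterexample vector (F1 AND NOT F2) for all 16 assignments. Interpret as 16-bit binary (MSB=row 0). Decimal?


F1 = (u IMPLIES ((z XOR w) IMPLIES NOT z))
F2 = (u IMPLIES u)
Counterexample to F1=>F2 is where F1=1 and F2=0.
Evaluate each row (bits = u,v,w,z, MSB first):
  row 0 [0000]: F1=1 F2=1 -> F1&~F2 -> 0
  row 1 [0001]: F1=1 F2=1 -> F1&~F2 -> 0
  row 2 [0010]: F1=1 F2=1 -> F1&~F2 -> 0
  row 3 [0011]: F1=1 F2=1 -> F1&~F2 -> 0
  row 4 [0100]: F1=1 F2=1 -> F1&~F2 -> 0
  row 5 [0101]: F1=1 F2=1 -> F1&~F2 -> 0
  row 6 [0110]: F1=1 F2=1 -> F1&~F2 -> 0
  row 7 [0111]: F1=1 F2=1 -> F1&~F2 -> 0
  row 8 [1000]: F1=1 F2=1 -> F1&~F2 -> 0
  row 9 [1001]: F1=0 F2=1 -> F1&~F2 -> 0
  row 10 [1010]: F1=1 F2=1 -> F1&~F2 -> 0
  row 11 [1011]: F1=1 F2=1 -> F1&~F2 -> 0
  row 12 [1100]: F1=1 F2=1 -> F1&~F2 -> 0
  row 13 [1101]: F1=0 F2=1 -> F1&~F2 -> 0
  row 14 [1110]: F1=1 F2=1 -> F1&~F2 -> 0
  row 15 [1111]: F1=1 F2=1 -> F1&~F2 -> 0
Full result column, 4 rows per line (u,v fixed per line; w,z runs 00..11 left to right):
  rows 0-3 [u,v=00]: 0000  = hex 0
  rows 4-7 [u,v=01]: 0000  = hex 0
  rows 8-11 [u,v=10]: 0000  = hex 0
  rows 12-15 [u,v=11]: 0000  = hex 0
Counterexample vector (row 0 .. row 15) = 0000000000000000
Output column grouped in 4s = 0000 0000 0000 0000 = 0x0000
Convert to decimal digit by digit (value = value*16 + digit):
  0 -> 0
  0*16 + 0 = 0
  0*16 + 0 = 0
  0*16 + 0 = 0
Decimal = 0

0


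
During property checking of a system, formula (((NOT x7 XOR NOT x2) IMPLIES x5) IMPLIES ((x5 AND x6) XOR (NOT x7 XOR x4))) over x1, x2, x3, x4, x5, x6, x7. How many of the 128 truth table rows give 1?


Formula: (((NOT x7 XOR NOT x2) IMPLIES x5) IMPLIES ((x5 AND x6) XOR (NOT x7 XOR x4))) over 7 vars (128 rows)
Evaluate each row (x1, x2, x3, x4, x5, x6, x7 as bits, MSB first):
  row 0 [0000000]: (((NOT 0 XOR NOT 0) IMPLIES 0) IMPLIES ((0 AND 0) XOR (NOT 0 XOR 0))) -> 1
  row 1 [0000001]: (((NOT 1 XOR NOT 0) IMPLIES 0) IMPLIES ((0 AND 0) XOR (NOT 1 XOR 0))) -> 1
  row 2 [0000010]: (((NOT 0 XOR NOT 0) IMPLIES 0) IMPLIES ((0 AND 1) XOR (NOT 0 XOR 0))) -> 1
  row 3 [0000011]: (((NOT 1 XOR NOT 0) IMPLIES 0) IMPLIES ((0 AND 1) XOR (NOT 1 XOR 0))) -> 1
  row 4 [0000100]: (((NOT 0 XOR NOT 0) IMPLIES 1) IMPLIES ((1 AND 0) XOR (NOT 0 XOR 0))) -> 1
  (every remaining row is evaluated the same way; all 128 results are listed next)
Full result column, 8 rows per line (x1,x2,x3,x4 fixed per line; x5,x6,x7 runs 000..111 left to right):
  rows 0-7 [x1,x2,x3,x4=0000]: 11111001  (ones: 6)
  rows 8-15 [x1,x2,x3,x4=0001]: 01010110  (ones: 4)
  rows 16-23 [x1,x2,x3,x4=0010]: 11111001  (ones: 6)
  rows 24-31 [x1,x2,x3,x4=0011]: 01010110  (ones: 4)
  rows 32-39 [x1,x2,x3,x4=0100]: 10101001  (ones: 4)
  rows 40-47 [x1,x2,x3,x4=0101]: 11110110  (ones: 6)
  rows 48-55 [x1,x2,x3,x4=0110]: 10101001  (ones: 4)
  rows 56-63 [x1,x2,x3,x4=0111]: 11110110  (ones: 6)
  rows 64-71 [x1,x2,x3,x4=1000]: 11111001  (ones: 6)
  rows 72-79 [x1,x2,x3,x4=1001]: 01010110  (ones: 4)
  rows 80-87 [x1,x2,x3,x4=1010]: 11111001  (ones: 6)
  rows 88-95 [x1,x2,x3,x4=1011]: 01010110  (ones: 4)
  rows 96-103 [x1,x2,x3,x4=1100]: 10101001  (ones: 4)
  rows 104-111 [x1,x2,x3,x4=1101]: 11110110  (ones: 6)
  rows 112-119 [x1,x2,x3,x4=1110]: 10101001  (ones: 4)
  rows 120-127 [x1,x2,x3,x4=1111]: 11110110  (ones: 6)
Count of 1-rows = 6+4+6+4+4+6+4+6+6+4+6+4+4+6+4+6 = 80

80


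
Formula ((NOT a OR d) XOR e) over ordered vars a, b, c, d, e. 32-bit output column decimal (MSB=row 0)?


Formula: ((NOT a OR d) XOR e) over a, b, c, d, e (32 rows)
Evaluate each row (bits = a,b,c,d,e, MSB first):
  row 0 [00000]: ((NOT 0 OR 0) XOR 0) -> 1
  row 1 [00001]: ((NOT 0 OR 0) XOR 1) -> 0
  row 2 [00010]: ((NOT 0 OR 1) XOR 0) -> 1
  row 3 [00011]: ((NOT 0 OR 1) XOR 1) -> 0
  row 4 [00100]: ((NOT 0 OR 0) XOR 0) -> 1
  row 5 [00101]: ((NOT 0 OR 0) XOR 1) -> 0
  row 6 [00110]: ((NOT 0 OR 1) XOR 0) -> 1
  row 7 [00111]: ((NOT 0 OR 1) XOR 1) -> 0
  row 8 [01000]: ((NOT 0 OR 0) XOR 0) -> 1
  row 9 [01001]: ((NOT 0 OR 0) XOR 1) -> 0
  row 10 [01010]: ((NOT 0 OR 1) XOR 0) -> 1
  row 11 [01011]: ((NOT 0 OR 1) XOR 1) -> 0
  row 12 [01100]: ((NOT 0 OR 0) XOR 0) -> 1
  row 13 [01101]: ((NOT 0 OR 0) XOR 1) -> 0
  row 14 [01110]: ((NOT 0 OR 1) XOR 0) -> 1
  row 15 [01111]: ((NOT 0 OR 1) XOR 1) -> 0
  row 16 [10000]: ((NOT 1 OR 0) XOR 0) -> 0
  row 17 [10001]: ((NOT 1 OR 0) XOR 1) -> 1
  row 18 [10010]: ((NOT 1 OR 1) XOR 0) -> 1
  row 19 [10011]: ((NOT 1 OR 1) XOR 1) -> 0
  row 20 [10100]: ((NOT 1 OR 0) XOR 0) -> 0
  row 21 [10101]: ((NOT 1 OR 0) XOR 1) -> 1
  row 22 [10110]: ((NOT 1 OR 1) XOR 0) -> 1
  row 23 [10111]: ((NOT 1 OR 1) XOR 1) -> 0
  row 24 [11000]: ((NOT 1 OR 0) XOR 0) -> 0
  row 25 [11001]: ((NOT 1 OR 0) XOR 1) -> 1
  row 26 [11010]: ((NOT 1 OR 1) XOR 0) -> 1
  row 27 [11011]: ((NOT 1 OR 1) XOR 1) -> 0
  row 28 [11100]: ((NOT 1 OR 0) XOR 0) -> 0
  row 29 [11101]: ((NOT 1 OR 0) XOR 1) -> 1
  row 30 [11110]: ((NOT 1 OR 1) XOR 0) -> 1
  row 31 [11111]: ((NOT 1 OR 1) XOR 1) -> 0
Full result column, 4 rows per line (a,b,c fixed per line; d,e runs 00..11 left to right):
  rows 0-3 [a,b,c=000]: 1010  = hex A
  rows 4-7 [a,b,c=001]: 1010  = hex A
  rows 8-11 [a,b,c=010]: 1010  = hex A
  rows 12-15 [a,b,c=011]: 1010  = hex A
  rows 16-19 [a,b,c=100]: 0110  = hex 6
  rows 20-23 [a,b,c=101]: 0110  = hex 6
  rows 24-27 [a,b,c=110]: 0110  = hex 6
  rows 28-31 [a,b,c=111]: 0110  = hex 6
Output column (row 0 .. row 31) = 10101010101010100110011001100110
Output column grouped in 4s = 1010 1010 1010 1010 0110 0110 0110 0110 = 0xAAAA6666
Convert to decimal digit by digit (value = value*16 + digit):
  A -> 10
  10*16 + 10 (A) = 170
  170*16 + 10 (A) = 2730
  2730*16 + 10 (A) = 43690
  43690*16 + 6 = 699046
  699046*16 + 6 = 11184742
  11184742*16 + 6 = 178955878
  178955878*16 + 6 = 2863294054
Decimal = 2863294054

2863294054


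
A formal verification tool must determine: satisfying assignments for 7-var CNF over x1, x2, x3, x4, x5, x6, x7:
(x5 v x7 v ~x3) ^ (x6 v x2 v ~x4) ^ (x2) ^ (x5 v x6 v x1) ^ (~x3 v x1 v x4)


CNF with 5 clauses over 7 vars (128 assignments).
An assignment satisfies CNF iff every clause has >=1 true literal.
Check each row (bits = x1,x2,x3,x4,x5,x6,x7; clause T/F shown):
  row 0 [0000000]: clauses=TTFFT -> 0
  row 1 [0000001]: clauses=TTFFT -> 0
  row 2 [0000010]: clauses=TTFTT -> 0
  row 3 [0000011]: clauses=TTFTT -> 0
  row 4 [0000100]: clauses=TTFTT -> 0
  (every remaining row is evaluated the same way; all 128 results are listed next)
Full result column, 8 rows per line (x1,x2,x3,x4 fixed per line; x5,x6,x7 runs 000..111 left to right):
  rows 0-7 [x1,x2,x3,x4=0000]: 00000000  (ones: 0)
  rows 8-15 [x1,x2,x3,x4=0001]: 00000000  (ones: 0)
  rows 16-23 [x1,x2,x3,x4=0010]: 00000000  (ones: 0)
  rows 24-31 [x1,x2,x3,x4=0011]: 00000000  (ones: 0)
  rows 32-39 [x1,x2,x3,x4=0100]: 00111111  (ones: 6)
  rows 40-47 [x1,x2,x3,x4=0101]: 00111111  (ones: 6)
  rows 48-55 [x1,x2,x3,x4=0110]: 00000000  (ones: 0)
  rows 56-63 [x1,x2,x3,x4=0111]: 00011111  (ones: 5)
  rows 64-71 [x1,x2,x3,x4=1000]: 00000000  (ones: 0)
  rows 72-79 [x1,x2,x3,x4=1001]: 00000000  (ones: 0)
  rows 80-87 [x1,x2,x3,x4=1010]: 00000000  (ones: 0)
  rows 88-95 [x1,x2,x3,x4=1011]: 00000000  (ones: 0)
  rows 96-103 [x1,x2,x3,x4=1100]: 11111111  (ones: 8)
  rows 104-111 [x1,x2,x3,x4=1101]: 11111111  (ones: 8)
  rows 112-119 [x1,x2,x3,x4=1110]: 01011111  (ones: 6)
  rows 120-127 [x1,x2,x3,x4=1111]: 01011111  (ones: 6)
Satisfying assignments = 0+0+0+0+6+6+0+5+0+0+0+0+8+8+6+6 = 45

45


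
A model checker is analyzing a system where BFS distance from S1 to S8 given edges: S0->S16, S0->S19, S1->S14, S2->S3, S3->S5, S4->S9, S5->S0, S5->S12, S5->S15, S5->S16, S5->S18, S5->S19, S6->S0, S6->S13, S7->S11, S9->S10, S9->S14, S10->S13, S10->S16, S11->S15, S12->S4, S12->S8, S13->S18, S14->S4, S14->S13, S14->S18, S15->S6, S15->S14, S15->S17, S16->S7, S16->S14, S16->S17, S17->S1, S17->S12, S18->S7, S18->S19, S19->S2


BFS layer-by-layer from S1:
  dist 0: {S1}
  dist 1: {S14}
  dist 2: {S4, S13, S18}
  dist 3: {S7, S9, S19}
  dist 4: {S2, S10, S11}
  dist 5: {S3, S15, S16}
  dist 6: {S5, S6, S17}
  dist 7: {S0, S12}
  dist 8: {S8}
  -> S8 reached at distance 8
Shortest path length = 8

8


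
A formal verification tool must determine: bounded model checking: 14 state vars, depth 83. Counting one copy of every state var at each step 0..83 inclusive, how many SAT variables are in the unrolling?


BMC unrolls to depth k, creating one copy of each state var for steps 0..k.
Step count = 83 + 1 = 84 (steps 0 through 83)
Vars per step = 14
Total = 14 * 84 = 1176

1176


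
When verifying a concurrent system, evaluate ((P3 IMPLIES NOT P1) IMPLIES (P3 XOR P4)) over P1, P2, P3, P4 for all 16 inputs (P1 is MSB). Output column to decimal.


Formula: ((P3 IMPLIES NOT P1) IMPLIES (P3 XOR P4)) over P1, P2, P3, P4 (16 rows)
Evaluate each row (bits = P1,P2,P3,P4, MSB first):
  row 0 [0000]: ((0 IMPLIES NOT 0) IMPLIES (0 XOR 0)) -> 0
  row 1 [0001]: ((0 IMPLIES NOT 0) IMPLIES (0 XOR 1)) -> 1
  row 2 [0010]: ((1 IMPLIES NOT 0) IMPLIES (1 XOR 0)) -> 1
  row 3 [0011]: ((1 IMPLIES NOT 0) IMPLIES (1 XOR 1)) -> 0
  row 4 [0100]: ((0 IMPLIES NOT 0) IMPLIES (0 XOR 0)) -> 0
  row 5 [0101]: ((0 IMPLIES NOT 0) IMPLIES (0 XOR 1)) -> 1
  row 6 [0110]: ((1 IMPLIES NOT 0) IMPLIES (1 XOR 0)) -> 1
  row 7 [0111]: ((1 IMPLIES NOT 0) IMPLIES (1 XOR 1)) -> 0
  row 8 [1000]: ((0 IMPLIES NOT 1) IMPLIES (0 XOR 0)) -> 0
  row 9 [1001]: ((0 IMPLIES NOT 1) IMPLIES (0 XOR 1)) -> 1
  row 10 [1010]: ((1 IMPLIES NOT 1) IMPLIES (1 XOR 0)) -> 1
  row 11 [1011]: ((1 IMPLIES NOT 1) IMPLIES (1 XOR 1)) -> 1
  row 12 [1100]: ((0 IMPLIES NOT 1) IMPLIES (0 XOR 0)) -> 0
  row 13 [1101]: ((0 IMPLIES NOT 1) IMPLIES (0 XOR 1)) -> 1
  row 14 [1110]: ((1 IMPLIES NOT 1) IMPLIES (1 XOR 0)) -> 1
  row 15 [1111]: ((1 IMPLIES NOT 1) IMPLIES (1 XOR 1)) -> 1
Full result column, 4 rows per line (P1,P2 fixed per line; P3,P4 runs 00..11 left to right):
  rows 0-3 [P1,P2=00]: 0110  = hex 6
  rows 4-7 [P1,P2=01]: 0110  = hex 6
  rows 8-11 [P1,P2=10]: 0111  = hex 7
  rows 12-15 [P1,P2=11]: 0111  = hex 7
Output column (row 0 .. row 15) = 0110011001110111
Output column grouped in 4s = 0110 0110 0111 0111 = 0x6677
Convert to decimal digit by digit (value = value*16 + digit):
  6 -> 6
  6*16 + 6 = 102
  102*16 + 7 = 1639
  1639*16 + 7 = 26231
Decimal = 26231

26231


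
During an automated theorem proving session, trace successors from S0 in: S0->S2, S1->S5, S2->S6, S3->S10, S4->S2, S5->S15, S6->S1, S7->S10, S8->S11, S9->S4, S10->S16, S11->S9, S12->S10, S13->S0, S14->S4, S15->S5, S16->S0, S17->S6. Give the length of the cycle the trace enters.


Trace from S0 until a state repeats:
  S0 -> S2 -> S6 -> S1 -> S5 -> S15 -> S5
S5 first seen at step 4, revisited at step 6.
Cycle length = 6 - 4 = 2

2


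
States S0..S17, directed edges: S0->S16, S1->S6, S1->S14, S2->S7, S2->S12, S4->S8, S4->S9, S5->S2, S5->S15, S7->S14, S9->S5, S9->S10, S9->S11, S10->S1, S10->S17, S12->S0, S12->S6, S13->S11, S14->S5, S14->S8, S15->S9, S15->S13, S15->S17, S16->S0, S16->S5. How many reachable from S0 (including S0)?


BFS from S0:
  layer 0: {S0}
  layer 1: {S16}
  layer 2: {S5}
  layer 3: {S2, S15}
  layer 4: {S7, S9, S12, S13, S17}
  layer 5: {S6, S10, S11, S14}
  layer 6: {S1, S8}
Reachable set: {S0, S1, S2, S5, S6, S7, S8, S9, S10, S11, S12, S13, S14, S15, S16, S17}
Count = 16

16


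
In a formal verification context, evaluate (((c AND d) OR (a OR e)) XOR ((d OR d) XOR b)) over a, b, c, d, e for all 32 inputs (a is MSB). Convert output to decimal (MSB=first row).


Formula: (((c AND d) OR (a OR e)) XOR ((d OR d) XOR b)) over a, b, c, d, e (32 rows)
Evaluate each row (bits = a,b,c,d,e, MSB first):
  row 0 [00000]: (((0 AND 0) OR (0 OR 0)) XOR ((0 OR 0) XOR 0)) -> 0
  row 1 [00001]: (((0 AND 0) OR (0 OR 1)) XOR ((0 OR 0) XOR 0)) -> 1
  row 2 [00010]: (((0 AND 1) OR (0 OR 0)) XOR ((1 OR 1) XOR 0)) -> 1
  row 3 [00011]: (((0 AND 1) OR (0 OR 1)) XOR ((1 OR 1) XOR 0)) -> 0
  row 4 [00100]: (((1 AND 0) OR (0 OR 0)) XOR ((0 OR 0) XOR 0)) -> 0
  row 5 [00101]: (((1 AND 0) OR (0 OR 1)) XOR ((0 OR 0) XOR 0)) -> 1
  row 6 [00110]: (((1 AND 1) OR (0 OR 0)) XOR ((1 OR 1) XOR 0)) -> 0
  row 7 [00111]: (((1 AND 1) OR (0 OR 1)) XOR ((1 OR 1) XOR 0)) -> 0
  row 8 [01000]: (((0 AND 0) OR (0 OR 0)) XOR ((0 OR 0) XOR 1)) -> 1
  row 9 [01001]: (((0 AND 0) OR (0 OR 1)) XOR ((0 OR 0) XOR 1)) -> 0
  row 10 [01010]: (((0 AND 1) OR (0 OR 0)) XOR ((1 OR 1) XOR 1)) -> 0
  row 11 [01011]: (((0 AND 1) OR (0 OR 1)) XOR ((1 OR 1) XOR 1)) -> 1
  row 12 [01100]: (((1 AND 0) OR (0 OR 0)) XOR ((0 OR 0) XOR 1)) -> 1
  row 13 [01101]: (((1 AND 0) OR (0 OR 1)) XOR ((0 OR 0) XOR 1)) -> 0
  row 14 [01110]: (((1 AND 1) OR (0 OR 0)) XOR ((1 OR 1) XOR 1)) -> 1
  row 15 [01111]: (((1 AND 1) OR (0 OR 1)) XOR ((1 OR 1) XOR 1)) -> 1
  row 16 [10000]: (((0 AND 0) OR (1 OR 0)) XOR ((0 OR 0) XOR 0)) -> 1
  row 17 [10001]: (((0 AND 0) OR (1 OR 1)) XOR ((0 OR 0) XOR 0)) -> 1
  row 18 [10010]: (((0 AND 1) OR (1 OR 0)) XOR ((1 OR 1) XOR 0)) -> 0
  row 19 [10011]: (((0 AND 1) OR (1 OR 1)) XOR ((1 OR 1) XOR 0)) -> 0
  row 20 [10100]: (((1 AND 0) OR (1 OR 0)) XOR ((0 OR 0) XOR 0)) -> 1
  row 21 [10101]: (((1 AND 0) OR (1 OR 1)) XOR ((0 OR 0) XOR 0)) -> 1
  row 22 [10110]: (((1 AND 1) OR (1 OR 0)) XOR ((1 OR 1) XOR 0)) -> 0
  row 23 [10111]: (((1 AND 1) OR (1 OR 1)) XOR ((1 OR 1) XOR 0)) -> 0
  row 24 [11000]: (((0 AND 0) OR (1 OR 0)) XOR ((0 OR 0) XOR 1)) -> 0
  row 25 [11001]: (((0 AND 0) OR (1 OR 1)) XOR ((0 OR 0) XOR 1)) -> 0
  row 26 [11010]: (((0 AND 1) OR (1 OR 0)) XOR ((1 OR 1) XOR 1)) -> 1
  row 27 [11011]: (((0 AND 1) OR (1 OR 1)) XOR ((1 OR 1) XOR 1)) -> 1
  row 28 [11100]: (((1 AND 0) OR (1 OR 0)) XOR ((0 OR 0) XOR 1)) -> 0
  row 29 [11101]: (((1 AND 0) OR (1 OR 1)) XOR ((0 OR 0) XOR 1)) -> 0
  row 30 [11110]: (((1 AND 1) OR (1 OR 0)) XOR ((1 OR 1) XOR 1)) -> 1
  row 31 [11111]: (((1 AND 1) OR (1 OR 1)) XOR ((1 OR 1) XOR 1)) -> 1
Full result column, 4 rows per line (a,b,c fixed per line; d,e runs 00..11 left to right):
  rows 0-3 [a,b,c=000]: 0110  = hex 6
  rows 4-7 [a,b,c=001]: 0100  = hex 4
  rows 8-11 [a,b,c=010]: 1001  = hex 9
  rows 12-15 [a,b,c=011]: 1011  = hex B
  rows 16-19 [a,b,c=100]: 1100  = hex C
  rows 20-23 [a,b,c=101]: 1100  = hex C
  rows 24-27 [a,b,c=110]: 0011  = hex 3
  rows 28-31 [a,b,c=111]: 0011  = hex 3
Output column (row 0 .. row 31) = 01100100100110111100110000110011
Output column grouped in 4s = 0110 0100 1001 1011 1100 1100 0011 0011 = 0x649BCC33
Convert to decimal digit by digit (value = value*16 + digit):
  6 -> 6
  6*16 + 4 = 100
  100*16 + 9 = 1609
  1609*16 + 11 (B) = 25755
  25755*16 + 12 (C) = 412092
  412092*16 + 12 (C) = 6593484
  6593484*16 + 3 = 105495747
  105495747*16 + 3 = 1687931955
Decimal = 1687931955

1687931955


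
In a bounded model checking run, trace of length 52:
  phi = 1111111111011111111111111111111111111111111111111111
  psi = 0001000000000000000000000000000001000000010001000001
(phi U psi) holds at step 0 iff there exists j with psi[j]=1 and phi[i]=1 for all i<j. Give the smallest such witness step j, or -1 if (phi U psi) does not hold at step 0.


(phi U psi) at 0: need smallest j with psi[j]=1 and phi[i]=1 for all i in [0,j).
Scan from step 0:
  step 0: phi=1, psi=0 -> continue
  step 1: phi=1, psi=0 -> continue
  step 2: phi=1, psi=0 -> continue
  step 3: psi=1 and phi held for [0,3) -> witness found
Witness step = 3

3


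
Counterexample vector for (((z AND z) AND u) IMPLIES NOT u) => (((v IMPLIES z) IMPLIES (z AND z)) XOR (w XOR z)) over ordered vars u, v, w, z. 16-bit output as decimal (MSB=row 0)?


F1 = (((z AND z) AND u) IMPLIES NOT u)
F2 = (((v IMPLIES z) IMPLIES (z AND z)) XOR (w XOR z))
Counterexample to F1=>F2 is where F1=1 and F2=0.
Evaluate each row (bits = u,v,w,z, MSB first):
  row 0 [0000]: F1=1 F2=0 -> F1&~F2 -> 1
  row 1 [0001]: F1=1 F2=0 -> F1&~F2 -> 1
  row 2 [0010]: F1=1 F2=1 -> F1&~F2 -> 0
  row 3 [0011]: F1=1 F2=1 -> F1&~F2 -> 0
  row 4 [0100]: F1=1 F2=1 -> F1&~F2 -> 0
  row 5 [0101]: F1=1 F2=0 -> F1&~F2 -> 1
  row 6 [0110]: F1=1 F2=0 -> F1&~F2 -> 1
  row 7 [0111]: F1=1 F2=1 -> F1&~F2 -> 0
  row 8 [1000]: F1=1 F2=0 -> F1&~F2 -> 1
  row 9 [1001]: F1=0 F2=0 -> F1&~F2 -> 0
  row 10 [1010]: F1=1 F2=1 -> F1&~F2 -> 0
  row 11 [1011]: F1=0 F2=1 -> F1&~F2 -> 0
  row 12 [1100]: F1=1 F2=1 -> F1&~F2 -> 0
  row 13 [1101]: F1=0 F2=0 -> F1&~F2 -> 0
  row 14 [1110]: F1=1 F2=0 -> F1&~F2 -> 1
  row 15 [1111]: F1=0 F2=1 -> F1&~F2 -> 0
Full result column, 4 rows per line (u,v fixed per line; w,z runs 00..11 left to right):
  rows 0-3 [u,v=00]: 1100  = hex C
  rows 4-7 [u,v=01]: 0110  = hex 6
  rows 8-11 [u,v=10]: 1000  = hex 8
  rows 12-15 [u,v=11]: 0010  = hex 2
Counterexample vector (row 0 .. row 15) = 1100011010000010
Output column grouped in 4s = 1100 0110 1000 0010 = 0xC682
Convert to decimal digit by digit (value = value*16 + digit):
  C -> 12
  12*16 + 6 = 198
  198*16 + 8 = 3176
  3176*16 + 2 = 50818
Decimal = 50818

50818


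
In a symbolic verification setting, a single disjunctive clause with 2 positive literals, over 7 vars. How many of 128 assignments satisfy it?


Step 1: Total=2^7=128
Step 2: Unsat when all 2 false: 2^5=32
Step 3: Sat=128-32=96

96


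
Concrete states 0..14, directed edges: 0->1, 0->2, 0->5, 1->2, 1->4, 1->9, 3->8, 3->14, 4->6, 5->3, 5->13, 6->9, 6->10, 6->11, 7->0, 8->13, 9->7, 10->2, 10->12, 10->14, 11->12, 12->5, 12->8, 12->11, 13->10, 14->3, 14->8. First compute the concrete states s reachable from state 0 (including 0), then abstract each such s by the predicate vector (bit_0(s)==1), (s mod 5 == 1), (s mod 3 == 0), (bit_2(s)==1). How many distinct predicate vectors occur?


BFS from 0:
Concrete reachable: {0, 1, 2, 3, 4, 5, 6, 7, 8, 9, 10, 11, 12, 13, 14}
Abstract via predicates (bit_0(s)==1), (s mod 5 == 1), (s mod 3 == 0), (bit_2(s)==1):
  (0,0,0,0) <- {2, 8, 10}
  (0,0,0,1) <- {4, 14}
  (0,0,1,0) <- {0}
  (0,0,1,1) <- {12}
  (0,1,1,1) <- {6}
  (1,0,0,1) <- {5, 7, 13}
  (1,0,1,0) <- {3, 9}
  (1,1,0,0) <- {1, 11}
Distinct abstract states = 8

8


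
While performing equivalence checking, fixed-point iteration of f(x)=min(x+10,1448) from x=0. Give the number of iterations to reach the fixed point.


Step 1: x=0, cap=1448, increment=10
Step 2: x grows by 10 each step until capped at 1448; fixed point is x=1448
Step 3: iterations = ceil(1448/10) = 145

145


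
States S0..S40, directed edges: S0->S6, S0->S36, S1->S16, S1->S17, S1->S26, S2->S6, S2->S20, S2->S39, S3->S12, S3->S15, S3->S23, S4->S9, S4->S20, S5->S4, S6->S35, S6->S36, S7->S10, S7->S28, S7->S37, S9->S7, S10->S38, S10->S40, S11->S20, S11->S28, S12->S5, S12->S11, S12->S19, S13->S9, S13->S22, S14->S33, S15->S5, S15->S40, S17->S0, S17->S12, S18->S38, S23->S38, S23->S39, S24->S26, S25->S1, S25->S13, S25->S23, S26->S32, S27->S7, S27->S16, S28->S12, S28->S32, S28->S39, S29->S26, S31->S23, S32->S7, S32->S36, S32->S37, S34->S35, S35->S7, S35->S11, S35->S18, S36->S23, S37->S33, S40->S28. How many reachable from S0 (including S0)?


BFS from S0:
  layer 0: {S0}
  layer 1: {S6, S36}
  layer 2: {S23, S35}
  layer 3: {S7, S11, S18, S38, S39}
  layer 4: {S10, S20, S28, S37}
  layer 5: {S12, S32, S33, S40}
  layer 6: {S5, S19}
  layer 7: {S4}
  layer 8: {S9}
Reachable set: {S0, S4, S5, S6, S7, S9, S10, S11, S12, S18, S19, S20, S23, S28, S32, S33, S35, S36, S37, S38, S39, S40}
Count = 22

22


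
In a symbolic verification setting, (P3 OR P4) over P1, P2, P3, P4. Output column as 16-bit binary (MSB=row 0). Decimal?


Formula: (P3 OR P4) over P1, P2, P3, P4 (16 rows)
Evaluate each row (bits = P1,P2,P3,P4, MSB first):
  row 0 [0000]: (0 OR 0) -> 0
  row 1 [0001]: (0 OR 1) -> 1
  row 2 [0010]: (1 OR 0) -> 1
  row 3 [0011]: (1 OR 1) -> 1
  row 4 [0100]: (0 OR 0) -> 0
  row 5 [0101]: (0 OR 1) -> 1
  row 6 [0110]: (1 OR 0) -> 1
  row 7 [0111]: (1 OR 1) -> 1
  row 8 [1000]: (0 OR 0) -> 0
  row 9 [1001]: (0 OR 1) -> 1
  row 10 [1010]: (1 OR 0) -> 1
  row 11 [1011]: (1 OR 1) -> 1
  row 12 [1100]: (0 OR 0) -> 0
  row 13 [1101]: (0 OR 1) -> 1
  row 14 [1110]: (1 OR 0) -> 1
  row 15 [1111]: (1 OR 1) -> 1
Full result column, 4 rows per line (P1,P2 fixed per line; P3,P4 runs 00..11 left to right):
  rows 0-3 [P1,P2=00]: 0111  = hex 7
  rows 4-7 [P1,P2=01]: 0111  = hex 7
  rows 8-11 [P1,P2=10]: 0111  = hex 7
  rows 12-15 [P1,P2=11]: 0111  = hex 7
Output column (row 0 .. row 15) = 0111011101110111
Output column grouped in 4s = 0111 0111 0111 0111 = 0x7777
Convert to decimal digit by digit (value = value*16 + digit):
  7 -> 7
  7*16 + 7 = 119
  119*16 + 7 = 1911
  1911*16 + 7 = 30583
Decimal = 30583

30583


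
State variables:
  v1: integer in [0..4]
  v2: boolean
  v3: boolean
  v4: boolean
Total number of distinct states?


State space = product of domain sizes of all variables.
Domain sizes:
  v1 (integer in [0..4]): 5
  v2 (boolean): 2
  v3 (boolean): 2
  v4 (boolean): 2
Product = 5 * 2 * 2 * 2 = 40

40


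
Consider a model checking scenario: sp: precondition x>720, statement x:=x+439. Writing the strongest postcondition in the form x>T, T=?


Formula: sp(P, x:=E) = exists old_x. (x = E[old_x/x]) AND P[old_x/x] (old_x is the value of x before the assignment; eliminate old_x by solving x = E[old_x/x] for old_x)
Step 1: Precondition P: x>720, i.e. old_x > 720
Step 2: Assignment gives x = old_x + 439, so old_x = x - 439
Step 3: Substitute into P: x - 439 > 720
Step 4: Simplify: x > 720+439 = 1159

1159


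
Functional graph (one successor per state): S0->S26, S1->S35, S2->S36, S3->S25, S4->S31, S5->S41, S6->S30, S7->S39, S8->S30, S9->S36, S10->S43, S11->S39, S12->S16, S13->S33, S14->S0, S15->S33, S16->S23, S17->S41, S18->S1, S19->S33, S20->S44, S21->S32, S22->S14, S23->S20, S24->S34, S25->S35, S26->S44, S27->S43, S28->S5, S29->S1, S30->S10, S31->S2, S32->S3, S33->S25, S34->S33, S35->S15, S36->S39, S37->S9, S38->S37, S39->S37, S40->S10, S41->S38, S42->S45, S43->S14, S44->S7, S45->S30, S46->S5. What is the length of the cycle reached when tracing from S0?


Trace from S0 until a state repeats:
  S0 -> S26 -> S44 -> S7 -> S39 -> S37 -> S9 -> S36 -> S39
S39 first seen at step 4, revisited at step 8.
Cycle length = 8 - 4 = 4

4


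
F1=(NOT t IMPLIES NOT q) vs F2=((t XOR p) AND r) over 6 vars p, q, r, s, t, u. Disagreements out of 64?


F1 = (NOT t IMPLIES NOT q)
F2 = ((t XOR p) AND r)
Evaluate both on each of 64 rows (bits = p,q,r,s,t,u):
  row 0 [000000]: F1=1 F2=0 (differ) -> 1
  row 1 [000001]: F1=1 F2=0 (differ) -> 1
  row 2 [000010]: F1=1 F2=0 (differ) -> 1
  row 3 [000011]: F1=1 F2=0 (differ) -> 1
  row 4 [000100]: F1=1 F2=0 (differ) -> 1
  (every remaining row is evaluated the same way; all 64 results are listed next)
Full result column, 8 rows per line (p,q,r fixed per line; s,t,u runs 000..111 left to right):
  rows 0-7 [p,q,r=000]: 11111111  (ones: 8)
  rows 8-15 [p,q,r=001]: 11001100  (ones: 4)
  rows 16-23 [p,q,r=010]: 00110011  (ones: 4)
  rows 24-31 [p,q,r=011]: 00000000  (ones: 0)
  rows 32-39 [p,q,r=100]: 11111111  (ones: 8)
  rows 40-47 [p,q,r=101]: 00110011  (ones: 4)
  rows 48-55 [p,q,r=110]: 00110011  (ones: 4)
  rows 56-63 [p,q,r=111]: 11111111  (ones: 8)
Disagreements = 8+4+4+0+8+4+4+8 = 40

40


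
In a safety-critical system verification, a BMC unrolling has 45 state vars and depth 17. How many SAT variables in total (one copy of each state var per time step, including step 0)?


BMC unrolls to depth k, creating one copy of each state var for steps 0..k.
Step count = 17 + 1 = 18 (steps 0 through 17)
Vars per step = 45
Total = 45 * 18 = 810

810


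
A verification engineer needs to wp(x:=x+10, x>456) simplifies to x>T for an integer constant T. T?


Formula: wp(x:=E, P) = P[E/x] (substitute E for x in postcondition)
Step 1: Postcondition: x>456
Step 2: Substitute x+10 for x: x+10>456
Step 3: Solve for x: x > 456-10 = 446

446


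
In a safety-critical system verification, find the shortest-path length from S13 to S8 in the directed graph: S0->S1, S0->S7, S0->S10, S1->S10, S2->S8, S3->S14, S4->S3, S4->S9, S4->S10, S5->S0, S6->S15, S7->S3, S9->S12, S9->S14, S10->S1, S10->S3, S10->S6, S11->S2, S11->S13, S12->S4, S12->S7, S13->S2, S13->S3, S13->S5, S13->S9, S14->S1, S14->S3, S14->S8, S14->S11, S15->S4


BFS layer-by-layer from S13:
  dist 0: {S13}
  dist 1: {S2, S3, S5, S9}
  dist 2: {S0, S8, S12, S14}
  -> S8 reached at distance 2
Shortest path length = 2

2


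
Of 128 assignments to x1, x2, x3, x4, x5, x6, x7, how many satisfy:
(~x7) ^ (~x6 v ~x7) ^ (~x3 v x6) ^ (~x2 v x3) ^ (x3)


CNF with 5 clauses over 7 vars (128 assignments).
An assignment satisfies CNF iff every clause has >=1 true literal.
Check each row (bits = x1,x2,x3,x4,x5,x6,x7; clause T/F shown):
  row 0 [0000000]: clauses=TTTTF -> 0
  row 1 [0000001]: clauses=FTTTF -> 0
  row 2 [0000010]: clauses=TTTTF -> 0
  row 3 [0000011]: clauses=FFTTF -> 0
  row 4 [0000100]: clauses=TTTTF -> 0
  (every remaining row is evaluated the same way; all 128 results are listed next)
Full result column, 8 rows per line (x1,x2,x3,x4 fixed per line; x5,x6,x7 runs 000..111 left to right):
  rows 0-7 [x1,x2,x3,x4=0000]: 00000000  (ones: 0)
  rows 8-15 [x1,x2,x3,x4=0001]: 00000000  (ones: 0)
  rows 16-23 [x1,x2,x3,x4=0010]: 00100010  (ones: 2)
  rows 24-31 [x1,x2,x3,x4=0011]: 00100010  (ones: 2)
  rows 32-39 [x1,x2,x3,x4=0100]: 00000000  (ones: 0)
  rows 40-47 [x1,x2,x3,x4=0101]: 00000000  (ones: 0)
  rows 48-55 [x1,x2,x3,x4=0110]: 00100010  (ones: 2)
  rows 56-63 [x1,x2,x3,x4=0111]: 00100010  (ones: 2)
  rows 64-71 [x1,x2,x3,x4=1000]: 00000000  (ones: 0)
  rows 72-79 [x1,x2,x3,x4=1001]: 00000000  (ones: 0)
  rows 80-87 [x1,x2,x3,x4=1010]: 00100010  (ones: 2)
  rows 88-95 [x1,x2,x3,x4=1011]: 00100010  (ones: 2)
  rows 96-103 [x1,x2,x3,x4=1100]: 00000000  (ones: 0)
  rows 104-111 [x1,x2,x3,x4=1101]: 00000000  (ones: 0)
  rows 112-119 [x1,x2,x3,x4=1110]: 00100010  (ones: 2)
  rows 120-127 [x1,x2,x3,x4=1111]: 00100010  (ones: 2)
Satisfying assignments = 0+0+2+2+0+0+2+2+0+0+2+2+0+0+2+2 = 16

16


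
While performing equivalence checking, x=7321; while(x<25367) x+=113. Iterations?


Step 1: x goes from 7321 toward 25367 by 113; the body runs while x<25367, so iterations = ceil((bound-start)/step)
Step 2: Distance=18046
Step 3: ceil(18046/113)=160

160


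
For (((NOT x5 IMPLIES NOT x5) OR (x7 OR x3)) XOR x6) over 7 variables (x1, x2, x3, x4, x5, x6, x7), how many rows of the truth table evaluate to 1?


Formula: (((NOT x5 IMPLIES NOT x5) OR (x7 OR x3)) XOR x6) over 7 vars (128 rows)
Evaluate each row (x1, x2, x3, x4, x5, x6, x7 as bits, MSB first):
  row 0 [0000000]: (((NOT 0 IMPLIES NOT 0) OR (0 OR 0)) XOR 0) -> 1
  row 1 [0000001]: (((NOT 0 IMPLIES NOT 0) OR (1 OR 0)) XOR 0) -> 1
  row 2 [0000010]: (((NOT 0 IMPLIES NOT 0) OR (0 OR 0)) XOR 1) -> 0
  row 3 [0000011]: (((NOT 0 IMPLIES NOT 0) OR (1 OR 0)) XOR 1) -> 0
  row 4 [0000100]: (((NOT 1 IMPLIES NOT 1) OR (0 OR 0)) XOR 0) -> 1
  (every remaining row is evaluated the same way; all 128 results are listed next)
Full result column, 8 rows per line (x1,x2,x3,x4 fixed per line; x5,x6,x7 runs 000..111 left to right):
  rows 0-7 [x1,x2,x3,x4=0000]: 11001100  (ones: 4)
  rows 8-15 [x1,x2,x3,x4=0001]: 11001100  (ones: 4)
  rows 16-23 [x1,x2,x3,x4=0010]: 11001100  (ones: 4)
  rows 24-31 [x1,x2,x3,x4=0011]: 11001100  (ones: 4)
  rows 32-39 [x1,x2,x3,x4=0100]: 11001100  (ones: 4)
  rows 40-47 [x1,x2,x3,x4=0101]: 11001100  (ones: 4)
  rows 48-55 [x1,x2,x3,x4=0110]: 11001100  (ones: 4)
  rows 56-63 [x1,x2,x3,x4=0111]: 11001100  (ones: 4)
  rows 64-71 [x1,x2,x3,x4=1000]: 11001100  (ones: 4)
  rows 72-79 [x1,x2,x3,x4=1001]: 11001100  (ones: 4)
  rows 80-87 [x1,x2,x3,x4=1010]: 11001100  (ones: 4)
  rows 88-95 [x1,x2,x3,x4=1011]: 11001100  (ones: 4)
  rows 96-103 [x1,x2,x3,x4=1100]: 11001100  (ones: 4)
  rows 104-111 [x1,x2,x3,x4=1101]: 11001100  (ones: 4)
  rows 112-119 [x1,x2,x3,x4=1110]: 11001100  (ones: 4)
  rows 120-127 [x1,x2,x3,x4=1111]: 11001100  (ones: 4)
Count of 1-rows = 4+4+4+4+4+4+4+4+4+4+4+4+4+4+4+4 = 64

64


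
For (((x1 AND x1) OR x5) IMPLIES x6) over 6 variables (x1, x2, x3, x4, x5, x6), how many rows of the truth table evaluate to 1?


Formula: (((x1 AND x1) OR x5) IMPLIES x6) over 6 vars (64 rows)
Evaluate each row (x1, x2, x3, x4, x5, x6 as bits, MSB first):
  row 0 [000000]: (((0 AND 0) OR 0) IMPLIES 0) -> 1
  row 1 [000001]: (((0 AND 0) OR 0) IMPLIES 1) -> 1
  row 2 [000010]: (((0 AND 0) OR 1) IMPLIES 0) -> 0
  row 3 [000011]: (((0 AND 0) OR 1) IMPLIES 1) -> 1
  row 4 [000100]: (((0 AND 0) OR 0) IMPLIES 0) -> 1
  (every remaining row is evaluated the same way; all 64 results are listed next)
Full result column, 8 rows per line (x1,x2,x3 fixed per line; x4,x5,x6 runs 000..111 left to right):
  rows 0-7 [x1,x2,x3=000]: 11011101  (ones: 6)
  rows 8-15 [x1,x2,x3=001]: 11011101  (ones: 6)
  rows 16-23 [x1,x2,x3=010]: 11011101  (ones: 6)
  rows 24-31 [x1,x2,x3=011]: 11011101  (ones: 6)
  rows 32-39 [x1,x2,x3=100]: 01010101  (ones: 4)
  rows 40-47 [x1,x2,x3=101]: 01010101  (ones: 4)
  rows 48-55 [x1,x2,x3=110]: 01010101  (ones: 4)
  rows 56-63 [x1,x2,x3=111]: 01010101  (ones: 4)
Count of 1-rows = 6+6+6+6+4+4+4+4 = 40

40


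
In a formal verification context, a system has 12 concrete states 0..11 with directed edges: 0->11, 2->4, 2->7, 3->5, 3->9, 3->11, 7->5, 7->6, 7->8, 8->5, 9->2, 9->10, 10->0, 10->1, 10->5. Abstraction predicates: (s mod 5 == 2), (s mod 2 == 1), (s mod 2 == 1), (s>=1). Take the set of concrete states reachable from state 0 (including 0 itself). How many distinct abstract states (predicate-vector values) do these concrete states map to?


BFS from 0:
Concrete reachable: {0, 11}
Abstract via predicates (s mod 5 == 2), (s mod 2 == 1), (s mod 2 == 1), (s>=1):
  (0,0,0,0) <- {0}
  (0,1,1,1) <- {11}
Distinct abstract states = 2

2


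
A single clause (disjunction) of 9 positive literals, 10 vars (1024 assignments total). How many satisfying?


Step 1: Total=2^10=1024
Step 2: Unsat when all 9 false: 2^1=2
Step 3: Sat=1024-2=1022

1022


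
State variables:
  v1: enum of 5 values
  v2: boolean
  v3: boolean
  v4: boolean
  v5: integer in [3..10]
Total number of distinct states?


State space = product of domain sizes of all variables.
Domain sizes:
  v1 (enum of 5 values): 5
  v2 (boolean): 2
  v3 (boolean): 2
  v4 (boolean): 2
  v5 (integer in [3..10]): 8
Product = 5 * 2 * 2 * 2 * 8 = 320

320


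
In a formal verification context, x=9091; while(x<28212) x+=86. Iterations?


Step 1: x goes from 9091 toward 28212 by 86; the body runs while x<28212, so iterations = ceil((bound-start)/step)
Step 2: Distance=19121
Step 3: ceil(19121/86)=223

223


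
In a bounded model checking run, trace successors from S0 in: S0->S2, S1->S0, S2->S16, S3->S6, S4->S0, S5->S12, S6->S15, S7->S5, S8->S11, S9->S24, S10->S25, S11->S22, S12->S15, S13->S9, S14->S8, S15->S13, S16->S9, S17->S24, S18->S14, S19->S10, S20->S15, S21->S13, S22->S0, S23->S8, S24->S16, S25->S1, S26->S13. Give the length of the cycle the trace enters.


Trace from S0 until a state repeats:
  S0 -> S2 -> S16 -> S9 -> S24 -> S16
S16 first seen at step 2, revisited at step 5.
Cycle length = 5 - 2 = 3

3


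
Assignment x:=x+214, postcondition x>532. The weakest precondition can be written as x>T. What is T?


Formula: wp(x:=E, P) = P[E/x] (substitute E for x in postcondition)
Step 1: Postcondition: x>532
Step 2: Substitute x+214 for x: x+214>532
Step 3: Solve for x: x > 532-214 = 318

318


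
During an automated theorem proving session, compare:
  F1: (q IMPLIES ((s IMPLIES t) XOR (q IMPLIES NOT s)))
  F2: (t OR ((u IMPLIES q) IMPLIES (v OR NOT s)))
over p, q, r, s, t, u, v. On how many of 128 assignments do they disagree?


F1 = (q IMPLIES ((s IMPLIES t) XOR (q IMPLIES NOT s)))
F2 = (t OR ((u IMPLIES q) IMPLIES (v OR NOT s)))
Evaluate both on each of 128 rows (bits = p,q,r,s,t,u,v):
  row 0 [0000000]: F1=1 F2=1 -> 0
  row 1 [0000001]: F1=1 F2=1 -> 0
  row 2 [0000010]: F1=1 F2=1 -> 0
  row 3 [0000011]: F1=1 F2=1 -> 0
  row 4 [0000100]: F1=1 F2=1 -> 0
  (every remaining row is evaluated the same way; all 128 results are listed next)
Full result column, 8 rows per line (p,q,r,s fixed per line; t,u,v runs 000..111 left to right):
  rows 0-7 [p,q,r,s=0000]: 00000000  (ones: 0)
  rows 8-15 [p,q,r,s=0001]: 10000000  (ones: 1)
  rows 16-23 [p,q,r,s=0010]: 00000000  (ones: 0)
  rows 24-31 [p,q,r,s=0011]: 10000000  (ones: 1)
  rows 32-39 [p,q,r,s=0100]: 11111111  (ones: 8)
  rows 40-47 [p,q,r,s=0101]: 01010000  (ones: 2)
  rows 48-55 [p,q,r,s=0110]: 11111111  (ones: 8)
  rows 56-63 [p,q,r,s=0111]: 01010000  (ones: 2)
  rows 64-71 [p,q,r,s=1000]: 00000000  (ones: 0)
  rows 72-79 [p,q,r,s=1001]: 10000000  (ones: 1)
  rows 80-87 [p,q,r,s=1010]: 00000000  (ones: 0)
  rows 88-95 [p,q,r,s=1011]: 10000000  (ones: 1)
  rows 96-103 [p,q,r,s=1100]: 11111111  (ones: 8)
  rows 104-111 [p,q,r,s=1101]: 01010000  (ones: 2)
  rows 112-119 [p,q,r,s=1110]: 11111111  (ones: 8)
  rows 120-127 [p,q,r,s=1111]: 01010000  (ones: 2)
Disagreements = 0+1+0+1+8+2+8+2+0+1+0+1+8+2+8+2 = 44

44


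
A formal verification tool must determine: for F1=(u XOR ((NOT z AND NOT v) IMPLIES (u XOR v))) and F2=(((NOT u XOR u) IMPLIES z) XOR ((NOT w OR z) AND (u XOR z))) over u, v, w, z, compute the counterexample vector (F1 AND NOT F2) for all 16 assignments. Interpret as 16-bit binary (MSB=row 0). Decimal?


F1 = (u XOR ((NOT z AND NOT v) IMPLIES (u XOR v)))
F2 = (((NOT u XOR u) IMPLIES z) XOR ((NOT w OR z) AND (u XOR z)))
Counterexample to F1=>F2 is where F1=1 and F2=0.
Evaluate each row (bits = u,v,w,z, MSB first):
  row 0 [0000]: F1=0 F2=0 -> F1&~F2 -> 0
  row 1 [0001]: F1=1 F2=0 -> F1&~F2 -> 1
  row 2 [0010]: F1=0 F2=0 -> F1&~F2 -> 0
  row 3 [0011]: F1=1 F2=0 -> F1&~F2 -> 1
  row 4 [0100]: F1=1 F2=0 -> F1&~F2 -> 1
  row 5 [0101]: F1=1 F2=0 -> F1&~F2 -> 1
  row 6 [0110]: F1=1 F2=0 -> F1&~F2 -> 1
  row 7 [0111]: F1=1 F2=0 -> F1&~F2 -> 1
  row 8 [1000]: F1=0 F2=1 -> F1&~F2 -> 0
  row 9 [1001]: F1=0 F2=1 -> F1&~F2 -> 0
  row 10 [1010]: F1=0 F2=0 -> F1&~F2 -> 0
  row 11 [1011]: F1=0 F2=1 -> F1&~F2 -> 0
  row 12 [1100]: F1=0 F2=1 -> F1&~F2 -> 0
  row 13 [1101]: F1=0 F2=1 -> F1&~F2 -> 0
  row 14 [1110]: F1=0 F2=0 -> F1&~F2 -> 0
  row 15 [1111]: F1=0 F2=1 -> F1&~F2 -> 0
Full result column, 4 rows per line (u,v fixed per line; w,z runs 00..11 left to right):
  rows 0-3 [u,v=00]: 0101  = hex 5
  rows 4-7 [u,v=01]: 1111  = hex F
  rows 8-11 [u,v=10]: 0000  = hex 0
  rows 12-15 [u,v=11]: 0000  = hex 0
Counterexample vector (row 0 .. row 15) = 0101111100000000
Output column grouped in 4s = 0101 1111 0000 0000 = 0x5F00
Convert to decimal digit by digit (value = value*16 + digit):
  5 -> 5
  5*16 + 15 (F) = 95
  95*16 + 0 = 1520
  1520*16 + 0 = 24320
Decimal = 24320

24320


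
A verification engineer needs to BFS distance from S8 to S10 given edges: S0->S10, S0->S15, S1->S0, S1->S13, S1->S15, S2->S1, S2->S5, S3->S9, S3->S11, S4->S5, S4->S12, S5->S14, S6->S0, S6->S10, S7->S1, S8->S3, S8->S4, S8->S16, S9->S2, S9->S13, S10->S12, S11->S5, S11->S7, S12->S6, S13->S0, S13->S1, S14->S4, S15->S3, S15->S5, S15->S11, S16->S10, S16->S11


BFS layer-by-layer from S8:
  dist 0: {S8}
  dist 1: {S3, S4, S16}
  dist 2: {S5, S9, S10, S11, S12}
  -> S10 reached at distance 2
Shortest path length = 2

2


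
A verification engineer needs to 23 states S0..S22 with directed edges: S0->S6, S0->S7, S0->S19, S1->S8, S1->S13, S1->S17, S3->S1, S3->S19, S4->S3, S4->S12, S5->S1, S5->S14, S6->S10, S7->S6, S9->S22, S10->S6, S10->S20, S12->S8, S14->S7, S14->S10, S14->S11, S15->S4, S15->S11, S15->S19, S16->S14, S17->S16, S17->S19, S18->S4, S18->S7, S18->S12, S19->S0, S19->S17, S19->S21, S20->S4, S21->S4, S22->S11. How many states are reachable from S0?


BFS from S0:
  layer 0: {S0}
  layer 1: {S6, S7, S19}
  layer 2: {S10, S17, S21}
  layer 3: {S4, S16, S20}
  layer 4: {S3, S12, S14}
  layer 5: {S1, S8, S11}
  layer 6: {S13}
Reachable set: {S0, S1, S3, S4, S6, S7, S8, S10, S11, S12, S13, S14, S16, S17, S19, S20, S21}
Count = 17

17


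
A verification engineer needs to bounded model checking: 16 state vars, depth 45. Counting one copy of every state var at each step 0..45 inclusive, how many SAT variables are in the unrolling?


BMC unrolls to depth k, creating one copy of each state var for steps 0..k.
Step count = 45 + 1 = 46 (steps 0 through 45)
Vars per step = 16
Total = 16 * 46 = 736

736


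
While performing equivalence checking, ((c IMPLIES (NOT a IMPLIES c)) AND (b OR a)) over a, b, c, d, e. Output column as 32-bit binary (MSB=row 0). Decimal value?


Formula: ((c IMPLIES (NOT a IMPLIES c)) AND (b OR a)) over a, b, c, d, e (32 rows)
Evaluate each row (bits = a,b,c,d,e, MSB first):
  row 0 [00000]: ((0 IMPLIES (NOT 0 IMPLIES 0)) AND (0 OR 0)) -> 0
  row 1 [00001]: ((0 IMPLIES (NOT 0 IMPLIES 0)) AND (0 OR 0)) -> 0
  row 2 [00010]: ((0 IMPLIES (NOT 0 IMPLIES 0)) AND (0 OR 0)) -> 0
  row 3 [00011]: ((0 IMPLIES (NOT 0 IMPLIES 0)) AND (0 OR 0)) -> 0
  row 4 [00100]: ((1 IMPLIES (NOT 0 IMPLIES 1)) AND (0 OR 0)) -> 0
  row 5 [00101]: ((1 IMPLIES (NOT 0 IMPLIES 1)) AND (0 OR 0)) -> 0
  row 6 [00110]: ((1 IMPLIES (NOT 0 IMPLIES 1)) AND (0 OR 0)) -> 0
  row 7 [00111]: ((1 IMPLIES (NOT 0 IMPLIES 1)) AND (0 OR 0)) -> 0
  row 8 [01000]: ((0 IMPLIES (NOT 0 IMPLIES 0)) AND (1 OR 0)) -> 1
  row 9 [01001]: ((0 IMPLIES (NOT 0 IMPLIES 0)) AND (1 OR 0)) -> 1
  row 10 [01010]: ((0 IMPLIES (NOT 0 IMPLIES 0)) AND (1 OR 0)) -> 1
  row 11 [01011]: ((0 IMPLIES (NOT 0 IMPLIES 0)) AND (1 OR 0)) -> 1
  row 12 [01100]: ((1 IMPLIES (NOT 0 IMPLIES 1)) AND (1 OR 0)) -> 1
  row 13 [01101]: ((1 IMPLIES (NOT 0 IMPLIES 1)) AND (1 OR 0)) -> 1
  row 14 [01110]: ((1 IMPLIES (NOT 0 IMPLIES 1)) AND (1 OR 0)) -> 1
  row 15 [01111]: ((1 IMPLIES (NOT 0 IMPLIES 1)) AND (1 OR 0)) -> 1
  row 16 [10000]: ((0 IMPLIES (NOT 1 IMPLIES 0)) AND (0 OR 1)) -> 1
  row 17 [10001]: ((0 IMPLIES (NOT 1 IMPLIES 0)) AND (0 OR 1)) -> 1
  row 18 [10010]: ((0 IMPLIES (NOT 1 IMPLIES 0)) AND (0 OR 1)) -> 1
  row 19 [10011]: ((0 IMPLIES (NOT 1 IMPLIES 0)) AND (0 OR 1)) -> 1
  row 20 [10100]: ((1 IMPLIES (NOT 1 IMPLIES 1)) AND (0 OR 1)) -> 1
  row 21 [10101]: ((1 IMPLIES (NOT 1 IMPLIES 1)) AND (0 OR 1)) -> 1
  row 22 [10110]: ((1 IMPLIES (NOT 1 IMPLIES 1)) AND (0 OR 1)) -> 1
  row 23 [10111]: ((1 IMPLIES (NOT 1 IMPLIES 1)) AND (0 OR 1)) -> 1
  row 24 [11000]: ((0 IMPLIES (NOT 1 IMPLIES 0)) AND (1 OR 1)) -> 1
  row 25 [11001]: ((0 IMPLIES (NOT 1 IMPLIES 0)) AND (1 OR 1)) -> 1
  row 26 [11010]: ((0 IMPLIES (NOT 1 IMPLIES 0)) AND (1 OR 1)) -> 1
  row 27 [11011]: ((0 IMPLIES (NOT 1 IMPLIES 0)) AND (1 OR 1)) -> 1
  row 28 [11100]: ((1 IMPLIES (NOT 1 IMPLIES 1)) AND (1 OR 1)) -> 1
  row 29 [11101]: ((1 IMPLIES (NOT 1 IMPLIES 1)) AND (1 OR 1)) -> 1
  row 30 [11110]: ((1 IMPLIES (NOT 1 IMPLIES 1)) AND (1 OR 1)) -> 1
  row 31 [11111]: ((1 IMPLIES (NOT 1 IMPLIES 1)) AND (1 OR 1)) -> 1
Full result column, 4 rows per line (a,b,c fixed per line; d,e runs 00..11 left to right):
  rows 0-3 [a,b,c=000]: 0000  = hex 0
  rows 4-7 [a,b,c=001]: 0000  = hex 0
  rows 8-11 [a,b,c=010]: 1111  = hex F
  rows 12-15 [a,b,c=011]: 1111  = hex F
  rows 16-19 [a,b,c=100]: 1111  = hex F
  rows 20-23 [a,b,c=101]: 1111  = hex F
  rows 24-27 [a,b,c=110]: 1111  = hex F
  rows 28-31 [a,b,c=111]: 1111  = hex F
Output column (row 0 .. row 31) = 00000000111111111111111111111111
Output column grouped in 4s = 0000 0000 1111 1111 1111 1111 1111 1111 = 0x00FFFFFF
Convert to decimal digit by digit (value = value*16 + digit):
  0 -> 0
  0*16 + 0 = 0
  0*16 + 15 (F) = 15
  15*16 + 15 (F) = 255
  255*16 + 15 (F) = 4095
  4095*16 + 15 (F) = 65535
  65535*16 + 15 (F) = 1048575
  1048575*16 + 15 (F) = 16777215
Decimal = 16777215

16777215


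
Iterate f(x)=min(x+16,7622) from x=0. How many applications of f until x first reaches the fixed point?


Step 1: x=0, cap=7622, increment=16
Step 2: x grows by 16 each step until capped at 7622; fixed point is x=7622
Step 3: iterations = ceil(7622/16) = 477

477


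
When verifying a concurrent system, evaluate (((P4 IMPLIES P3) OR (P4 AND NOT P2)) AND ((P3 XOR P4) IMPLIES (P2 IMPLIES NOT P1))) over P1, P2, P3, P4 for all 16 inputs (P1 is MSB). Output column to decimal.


Formula: (((P4 IMPLIES P3) OR (P4 AND NOT P2)) AND ((P3 XOR P4) IMPLIES (P2 IMPLIES NOT P1))) over P1, P2, P3, P4 (16 rows)
Evaluate each row (bits = P1,P2,P3,P4, MSB first):
  row 0 [0000]: (((0 IMPLIES 0) OR (0 AND NOT 0)) AND ((0 XOR 0) IMPLIES (0 IMPLIES NOT 0))) -> 1
  row 1 [0001]: (((1 IMPLIES 0) OR (1 AND NOT 0)) AND ((0 XOR 1) IMPLIES (0 IMPLIES NOT 0))) -> 1
  row 2 [0010]: (((0 IMPLIES 1) OR (0 AND NOT 0)) AND ((1 XOR 0) IMPLIES (0 IMPLIES NOT 0))) -> 1
  row 3 [0011]: (((1 IMPLIES 1) OR (1 AND NOT 0)) AND ((1 XOR 1) IMPLIES (0 IMPLIES NOT 0))) -> 1
  row 4 [0100]: (((0 IMPLIES 0) OR (0 AND NOT 1)) AND ((0 XOR 0) IMPLIES (1 IMPLIES NOT 0))) -> 1
  row 5 [0101]: (((1 IMPLIES 0) OR (1 AND NOT 1)) AND ((0 XOR 1) IMPLIES (1 IMPLIES NOT 0))) -> 0
  row 6 [0110]: (((0 IMPLIES 1) OR (0 AND NOT 1)) AND ((1 XOR 0) IMPLIES (1 IMPLIES NOT 0))) -> 1
  row 7 [0111]: (((1 IMPLIES 1) OR (1 AND NOT 1)) AND ((1 XOR 1) IMPLIES (1 IMPLIES NOT 0))) -> 1
  row 8 [1000]: (((0 IMPLIES 0) OR (0 AND NOT 0)) AND ((0 XOR 0) IMPLIES (0 IMPLIES NOT 1))) -> 1
  row 9 [1001]: (((1 IMPLIES 0) OR (1 AND NOT 0)) AND ((0 XOR 1) IMPLIES (0 IMPLIES NOT 1))) -> 1
  row 10 [1010]: (((0 IMPLIES 1) OR (0 AND NOT 0)) AND ((1 XOR 0) IMPLIES (0 IMPLIES NOT 1))) -> 1
  row 11 [1011]: (((1 IMPLIES 1) OR (1 AND NOT 0)) AND ((1 XOR 1) IMPLIES (0 IMPLIES NOT 1))) -> 1
  row 12 [1100]: (((0 IMPLIES 0) OR (0 AND NOT 1)) AND ((0 XOR 0) IMPLIES (1 IMPLIES NOT 1))) -> 1
  row 13 [1101]: (((1 IMPLIES 0) OR (1 AND NOT 1)) AND ((0 XOR 1) IMPLIES (1 IMPLIES NOT 1))) -> 0
  row 14 [1110]: (((0 IMPLIES 1) OR (0 AND NOT 1)) AND ((1 XOR 0) IMPLIES (1 IMPLIES NOT 1))) -> 0
  row 15 [1111]: (((1 IMPLIES 1) OR (1 AND NOT 1)) AND ((1 XOR 1) IMPLIES (1 IMPLIES NOT 1))) -> 1
Full result column, 4 rows per line (P1,P2 fixed per line; P3,P4 runs 00..11 left to right):
  rows 0-3 [P1,P2=00]: 1111  = hex F
  rows 4-7 [P1,P2=01]: 1011  = hex B
  rows 8-11 [P1,P2=10]: 1111  = hex F
  rows 12-15 [P1,P2=11]: 1001  = hex 9
Output column (row 0 .. row 15) = 1111101111111001
Output column grouped in 4s = 1111 1011 1111 1001 = 0xFBF9
Convert to decimal digit by digit (value = value*16 + digit):
  F -> 15
  15*16 + 11 (B) = 251
  251*16 + 15 (F) = 4031
  4031*16 + 9 = 64505
Decimal = 64505

64505
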